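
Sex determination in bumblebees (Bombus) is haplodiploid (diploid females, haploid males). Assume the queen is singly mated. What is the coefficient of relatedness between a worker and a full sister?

0.75

Haplodiploid full sisters inherit their father's entire haploid genome identically (contributing 1/2) and on average half of their mother's contribution (1/2 · 1/2 = 1/4); r = 1/2 + 1/4 = 3/4.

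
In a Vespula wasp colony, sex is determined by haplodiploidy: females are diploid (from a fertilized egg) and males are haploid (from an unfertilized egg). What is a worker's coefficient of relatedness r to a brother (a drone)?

0.25

Her haploid brother carries none of their father's genes and a random half of their mother's genome; that half matches the maternal half of her own genome with probability 1/2: r = 1/2 · 1/2 = 1/4.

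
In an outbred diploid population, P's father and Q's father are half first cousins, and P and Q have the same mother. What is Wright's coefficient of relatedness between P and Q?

0.265625

With two independent routes of shared ancestry, r is the sum of the two contributions.
P and Q are related in two ways: half second cousins through their fathers (r = 1/64) and half-sibs through their shared mother (r = 1/4).
r = 1/64 + 1/4 = 0.265625.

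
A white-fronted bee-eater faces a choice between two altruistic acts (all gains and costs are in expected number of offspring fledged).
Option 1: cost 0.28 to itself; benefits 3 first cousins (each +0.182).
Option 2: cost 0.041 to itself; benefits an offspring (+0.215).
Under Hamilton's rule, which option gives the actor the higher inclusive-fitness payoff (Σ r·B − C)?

Option 1: r to a first cousin = 0.125.
Option 1: Σ r·B − C = (3·0.125·0.182) − 0.28 = -0.21175.
Option 2: r to an offspring = 0.5.
Option 2: Σ r·B − C = (1·0.5·0.215) − 0.041 = 0.0665.
Option 2 has the higher net inclusive-fitness payoff.

Option 2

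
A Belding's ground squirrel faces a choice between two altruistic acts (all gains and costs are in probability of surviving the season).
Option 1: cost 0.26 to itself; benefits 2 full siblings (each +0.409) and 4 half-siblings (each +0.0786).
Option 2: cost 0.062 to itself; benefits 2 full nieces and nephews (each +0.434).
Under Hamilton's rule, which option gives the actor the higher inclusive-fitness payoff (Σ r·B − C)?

Option 1

Option 1: r to a full sibling = 0.5.
Option 1: r to a half-sibling = 0.25.
Option 1: Σ r·B − C = (2·0.5·0.409 + 4·0.25·0.0786) − 0.26 = 0.2276.
Option 2: r to a full niece or nephew = 0.25.
Option 2: Σ r·B − C = (2·0.25·0.434) − 0.062 = 0.155.
Option 1 has the higher net inclusive-fitness payoff.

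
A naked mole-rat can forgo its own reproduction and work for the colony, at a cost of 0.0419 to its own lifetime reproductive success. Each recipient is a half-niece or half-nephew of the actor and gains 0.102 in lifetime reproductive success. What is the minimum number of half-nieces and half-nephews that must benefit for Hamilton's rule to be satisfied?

4

r to a half-niece or half-nephew = 0.125 (half-aunt/uncle↔niece/nephew: one path of length 3: r = (1/2)^3 = 1/8).
Hamilton's rule: n·r·B > C  ⇒  n > C/(r·B) = 0.0419/(0.125·0.102) = 3.286.
The smallest integer exceeding 3.286 is 4.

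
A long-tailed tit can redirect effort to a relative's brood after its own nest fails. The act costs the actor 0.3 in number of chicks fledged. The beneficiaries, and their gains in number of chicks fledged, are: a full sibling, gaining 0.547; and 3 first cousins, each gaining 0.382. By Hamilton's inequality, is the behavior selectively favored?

Hamilton's rule: the trait is favored when the sum of r·B over every recipient exceeds the actor's cost C.
r to a full sibling = 1/2 (full sibs share both parents — two paths of length 2: r = 2·(1/2)^2 = 1/2).
r to a first cousin = 1/8 (first cousins share one grandparent pair — two paths of length 4: r = 2·(1/2)^4 = 1/8).
Summing one r·B term per recipient: 1·0.5·0.547 + 3·0.125·0.382 = 0.41675.
0.41675 > 0.3: the indirect benefit exceeds the cost.

Yes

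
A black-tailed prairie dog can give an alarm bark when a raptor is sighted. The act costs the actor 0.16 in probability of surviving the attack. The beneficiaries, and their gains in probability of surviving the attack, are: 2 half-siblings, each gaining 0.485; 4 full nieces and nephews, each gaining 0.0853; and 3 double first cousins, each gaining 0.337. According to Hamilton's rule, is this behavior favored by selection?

Hamilton's rule: the trait is favored when the sum of r·B over every recipient exceeds the actor's cost C.
r to a half-sibling = 0.25 (half-sibs share one parent — one path of length 2: r = (1/2)^2 = 1/4).
r to a full niece or nephew = 0.25 (full aunt/uncle↔niece/nephew: two paths of length 3 through the shared grandparent pair: r = 2·(1/2)^3 = 1/4).
r to a double first cousin = 1/4 (double first cousins share both grandparent pairs — four paths of length 4: r = 4·(1/2)^4 = 1/4).
Summing one r·B term per recipient: 2·0.25·0.485 + 4·0.25·0.0853 + 3·0.25·0.337 = 0.58055.
0.58055 > 0.16: the indirect benefit exceeds the cost.

Yes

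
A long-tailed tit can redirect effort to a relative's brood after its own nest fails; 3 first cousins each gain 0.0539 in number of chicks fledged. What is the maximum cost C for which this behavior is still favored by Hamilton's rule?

r to a first cousin = 0.125 (first cousins share one grandparent pair — two paths of length 4: r = 2·(1/2)^4 = 1/8).
Hamilton's rule: n·r·B > C, so the trait is favored while C < n·r·B = 3·0.125·0.0539 = 0.0202125.

0.0202125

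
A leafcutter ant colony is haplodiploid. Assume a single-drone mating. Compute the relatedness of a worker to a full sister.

0.75

Haplodiploid full sisters inherit their father's entire haploid genome identically (contributing 1/2) and on average half of their mother's contribution (1/2 · 1/2 = 1/4); r = 1/2 + 1/4 = 3/4.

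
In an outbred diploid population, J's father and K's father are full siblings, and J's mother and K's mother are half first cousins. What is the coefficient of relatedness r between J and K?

0.140625

Independent pedigree routes through distinct common ancestors add.
J and K are related in two ways: first cousins through their fathers (r = 1/8) and half second cousins through their mothers (r = 1/64).
r = 1/8 + 1/64 = 9/64 = 0.140625.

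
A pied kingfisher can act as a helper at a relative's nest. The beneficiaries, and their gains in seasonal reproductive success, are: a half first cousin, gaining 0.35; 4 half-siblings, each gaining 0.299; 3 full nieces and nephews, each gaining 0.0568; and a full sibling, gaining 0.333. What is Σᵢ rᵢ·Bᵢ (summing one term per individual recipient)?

r to a half first cousin = 1/16 (half first cousins share one grandparent — one path of length 4: r = (1/2)^4 = 1/16).
r to a half-sibling = 1/4 (half-sibs share one parent — one path of length 2: r = (1/2)^2 = 1/4).
r to a full niece or nephew = 0.25 (full aunt/uncle↔niece/nephew: two paths of length 3 through the shared grandparent pair: r = 2·(1/2)^3 = 1/4).
r to a full sibling = 0.5 (full sibs share both parents — two paths of length 2: r = 2·(1/2)^2 = 1/2).
Summing one r·B term per recipient: 1·0.0625·0.35 + 4·0.25·0.299 + 3·0.25·0.0568 + 1·0.5·0.333 = 0.529975.

0.529975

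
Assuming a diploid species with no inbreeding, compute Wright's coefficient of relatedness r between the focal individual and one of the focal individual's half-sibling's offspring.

0.125

Each parent–offspring link contributes a factor of 1/2, and independent paths through distinct common ancestors add.
Half-aunt/uncle↔niece/nephew: one path of length 3: r = (1/2)^3 = 1/8.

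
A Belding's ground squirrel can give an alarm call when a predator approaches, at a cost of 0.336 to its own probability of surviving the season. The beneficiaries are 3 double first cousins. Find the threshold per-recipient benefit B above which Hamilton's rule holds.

r to a double first cousin = 0.25 (double first cousins share both grandparent pairs — four paths of length 4: r = 4·(1/2)^4 = 1/4).
Hamilton's rule with n recipients of equal r: n·r·B > C, so B > C/(n·r) = 0.336/(3·0.25) = 0.448.

0.448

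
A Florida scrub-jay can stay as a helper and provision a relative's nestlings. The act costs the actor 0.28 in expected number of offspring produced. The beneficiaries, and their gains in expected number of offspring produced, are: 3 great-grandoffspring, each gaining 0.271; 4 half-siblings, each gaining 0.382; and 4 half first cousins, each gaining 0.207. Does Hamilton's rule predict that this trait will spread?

Yes

Hamilton's rule: the trait is favored when the sum of r·B over every recipient exceeds the actor's cost C.
r to a great-grandoffspring = 0.125 (three parent–offspring links: r = (1/2)^3 = 1/8).
r to a half-sibling = 0.25 (half-sibs share one parent — one path of length 2: r = (1/2)^2 = 1/4).
r to a half first cousin = 1/16 (half first cousins share one grandparent — one path of length 4: r = (1/2)^4 = 1/16).
Summing one r·B term per recipient: 3·0.125·0.271 + 4·0.25·0.382 + 4·0.0625·0.207 = 0.535375.
0.535375 > 0.28: the indirect benefit exceeds the cost.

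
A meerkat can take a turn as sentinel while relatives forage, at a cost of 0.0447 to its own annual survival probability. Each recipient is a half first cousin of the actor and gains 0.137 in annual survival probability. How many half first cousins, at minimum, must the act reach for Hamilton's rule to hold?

6

r to a half first cousin = 0.0625 (half first cousins share one grandparent — one path of length 4: r = (1/2)^4 = 1/16).
Hamilton's rule: n·r·B > C  ⇒  n > C/(r·B) = 0.0447/(0.0625·0.137) = 5.22.
The smallest integer exceeding 5.22 is 6.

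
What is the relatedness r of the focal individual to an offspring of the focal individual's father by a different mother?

Each parent–offspring link contributes a factor of 1/2, and independent paths through distinct common ancestors add.
Half-sibs share one parent — one path of length 2: r = (1/2)^2 = 1/4.

0.25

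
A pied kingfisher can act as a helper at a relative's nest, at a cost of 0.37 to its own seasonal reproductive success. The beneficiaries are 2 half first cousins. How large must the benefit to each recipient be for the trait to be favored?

2.96

r to a half first cousin = 0.0625 (half first cousins share one grandparent — one path of length 4: r = (1/2)^4 = 1/16).
Hamilton's rule with n recipients of equal r: n·r·B > C, so B > C/(n·r) = 0.37/(2·0.0625) = 2.96.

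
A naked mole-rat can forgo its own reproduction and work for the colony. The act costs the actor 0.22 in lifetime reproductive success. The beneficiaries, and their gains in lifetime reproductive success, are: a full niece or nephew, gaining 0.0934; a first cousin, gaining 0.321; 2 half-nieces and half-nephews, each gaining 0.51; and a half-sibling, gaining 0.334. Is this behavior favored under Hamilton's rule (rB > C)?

Hamilton's rule: the trait is favored when the sum of r·B over every recipient exceeds the actor's cost C.
r to a full niece or nephew = 1/4 (full aunt/uncle↔niece/nephew: two paths of length 3 through the shared grandparent pair: r = 2·(1/2)^3 = 1/4).
r to a first cousin = 0.125 (first cousins share one grandparent pair — two paths of length 4: r = 2·(1/2)^4 = 1/8).
r to a half-niece or half-nephew = 0.125 (half-aunt/uncle↔niece/nephew: one path of length 3: r = (1/2)^3 = 1/8).
r to a half-sibling = 1/4 (half-sibs share one parent — one path of length 2: r = (1/2)^2 = 1/4).
Summing one r·B term per recipient: 1·0.25·0.0934 + 1·0.125·0.321 + 2·0.125·0.51 + 1·0.25·0.334 = 0.274475.
0.274475 > 0.22: the indirect benefit exceeds the cost.

Yes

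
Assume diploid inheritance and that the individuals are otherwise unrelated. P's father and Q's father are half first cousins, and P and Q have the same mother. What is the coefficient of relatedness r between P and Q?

Independent pedigree routes through distinct common ancestors add.
P and Q are related in two ways: half second cousins through their fathers (r = 1/64) and half-sibs through their shared mother (r = 1/4).
r = 1/64 + 1/4 = 0.265625.

0.265625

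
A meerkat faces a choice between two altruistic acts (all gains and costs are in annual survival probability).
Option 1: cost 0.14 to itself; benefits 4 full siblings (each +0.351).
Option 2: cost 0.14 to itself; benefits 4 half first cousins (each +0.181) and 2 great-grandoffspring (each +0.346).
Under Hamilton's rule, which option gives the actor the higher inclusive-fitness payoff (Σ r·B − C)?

Option 1: r to a full sibling = 0.5.
Option 1: Σ r·B − C = (4·0.5·0.351) − 0.14 = 0.562.
Option 2: r to a half first cousin = 0.0625.
Option 2: r to a great-grandoffspring = 0.125.
Option 2: Σ r·B − C = (4·0.0625·0.181 + 2·0.125·0.346) − 0.14 = -0.00825.
Option 1 has the higher net inclusive-fitness payoff.

Option 1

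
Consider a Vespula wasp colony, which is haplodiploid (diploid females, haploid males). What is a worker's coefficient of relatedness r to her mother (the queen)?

0.5

One meiotic link between diploid queen and diploid daughter: r = 1/2.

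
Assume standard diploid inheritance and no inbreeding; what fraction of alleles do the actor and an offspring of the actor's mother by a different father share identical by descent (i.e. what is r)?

0.25

Each parent–offspring link contributes a factor of 1/2, and independent paths through distinct common ancestors add.
Half-sibs share one parent — one path of length 2: r = (1/2)^2 = 1/4.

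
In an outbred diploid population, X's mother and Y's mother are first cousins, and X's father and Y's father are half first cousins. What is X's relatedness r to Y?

With two independent routes of shared ancestry, r is the sum of the two contributions.
X and Y are related in two ways: second cousins through their mothers (r = 1/32) and half second cousins through their fathers (r = 1/64).
r = 1/32 + 1/64 = 0.046875.

0.046875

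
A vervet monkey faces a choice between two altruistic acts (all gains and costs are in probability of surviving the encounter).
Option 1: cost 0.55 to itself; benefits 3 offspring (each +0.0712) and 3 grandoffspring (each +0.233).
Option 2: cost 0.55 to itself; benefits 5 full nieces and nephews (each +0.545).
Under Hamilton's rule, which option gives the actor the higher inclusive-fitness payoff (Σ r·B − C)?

Option 1: r to an offspring = 0.5.
Option 1: r to a grandoffspring = 0.25.
Option 1: Σ r·B − C = (3·0.5·0.0712 + 3·0.25·0.233) − 0.55 = -0.26845.
Option 2: r to a full niece or nephew = 0.25.
Option 2: Σ r·B − C = (5·0.25·0.545) − 0.55 = 0.13125.
Option 2 has the higher net inclusive-fitness payoff.

Option 2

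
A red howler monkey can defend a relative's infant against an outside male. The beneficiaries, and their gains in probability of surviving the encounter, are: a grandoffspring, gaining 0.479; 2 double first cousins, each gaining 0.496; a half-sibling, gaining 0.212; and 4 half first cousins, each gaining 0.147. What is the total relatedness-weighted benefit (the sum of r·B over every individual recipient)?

r to a grandoffspring = 0.25 (two parent–offspring links: r = (1/2)^2 = 1/4).
r to a double first cousin = 1/4 (double first cousins share both grandparent pairs — four paths of length 4: r = 4·(1/2)^4 = 1/4).
r to a half-sibling = 0.25 (half-sibs share one parent — one path of length 2: r = (1/2)^2 = 1/4).
r to a half first cousin = 0.0625 (half first cousins share one grandparent — one path of length 4: r = (1/2)^4 = 1/16).
Summing one r·B term per recipient: 1·0.25·0.479 + 2·0.25·0.496 + 1·0.25·0.212 + 4·0.0625·0.147 = 0.4575.

0.4575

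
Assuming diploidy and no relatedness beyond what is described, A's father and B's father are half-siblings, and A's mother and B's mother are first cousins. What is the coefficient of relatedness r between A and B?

With two independent routes of shared ancestry, r is the sum of the two contributions.
A and B are related in two ways: half first cousins through their fathers (r = 1/16) and second cousins through their mothers (r = 1/32).
r = 1/16 + 1/32 = 0.09375.

0.09375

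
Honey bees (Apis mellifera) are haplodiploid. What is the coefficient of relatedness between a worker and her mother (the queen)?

0.5

One meiotic link between diploid queen and diploid daughter: r = 1/2.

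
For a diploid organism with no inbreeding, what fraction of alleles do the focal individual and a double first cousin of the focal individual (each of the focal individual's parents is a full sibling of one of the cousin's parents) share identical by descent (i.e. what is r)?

0.25

Each parent–offspring link contributes a factor of 1/2, and independent paths through distinct common ancestors add.
Double first cousins share both grandparent pairs — four paths of length 4: r = 4·(1/2)^4 = 1/4.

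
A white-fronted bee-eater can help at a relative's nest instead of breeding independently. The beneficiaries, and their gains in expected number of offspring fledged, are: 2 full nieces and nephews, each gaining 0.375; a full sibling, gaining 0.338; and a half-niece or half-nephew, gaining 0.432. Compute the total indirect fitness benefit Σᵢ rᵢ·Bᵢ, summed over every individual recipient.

r to a full niece or nephew = 0.25 (full aunt/uncle↔niece/nephew: two paths of length 3 through the shared grandparent pair: r = 2·(1/2)^3 = 1/4).
r to a full sibling = 1/2 (full sibs share both parents — two paths of length 2: r = 2·(1/2)^2 = 1/2).
r to a half-niece or half-nephew = 1/8 (half-aunt/uncle↔niece/nephew: one path of length 3: r = (1/2)^3 = 1/8).
Summing one r·B term per recipient: 2·0.25·0.375 + 1·0.5·0.338 + 1·0.125·0.432 = 0.4105.

0.4105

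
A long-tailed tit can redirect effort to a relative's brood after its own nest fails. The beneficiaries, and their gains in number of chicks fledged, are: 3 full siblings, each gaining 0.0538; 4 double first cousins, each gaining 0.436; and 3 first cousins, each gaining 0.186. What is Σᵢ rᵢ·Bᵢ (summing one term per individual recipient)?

r to a full sibling = 1/2 (full sibs share both parents — two paths of length 2: r = 2·(1/2)^2 = 1/2).
r to a double first cousin = 0.25 (double first cousins share both grandparent pairs — four paths of length 4: r = 4·(1/2)^4 = 1/4).
r to a first cousin = 0.125 (first cousins share one grandparent pair — two paths of length 4: r = 2·(1/2)^4 = 1/8).
Summing one r·B term per recipient: 3·0.5·0.0538 + 4·0.25·0.436 + 3·0.125·0.186 = 0.58645.

0.58645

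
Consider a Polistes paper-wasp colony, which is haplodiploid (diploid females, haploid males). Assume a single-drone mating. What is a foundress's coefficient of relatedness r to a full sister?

0.75

Haplodiploid full sisters inherit their father's entire haploid genome identically (contributing 1/2) and on average half of their mother's contribution (1/2 · 1/2 = 1/4); r = 1/2 + 1/4 = 3/4.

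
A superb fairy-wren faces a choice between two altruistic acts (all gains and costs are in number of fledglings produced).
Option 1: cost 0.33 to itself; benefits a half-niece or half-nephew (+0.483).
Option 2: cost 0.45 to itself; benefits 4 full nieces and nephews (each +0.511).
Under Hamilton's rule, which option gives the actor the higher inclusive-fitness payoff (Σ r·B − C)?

Option 2

Option 1: r to a half-niece or half-nephew = 0.125.
Option 1: Σ r·B − C = (1·0.125·0.483) − 0.33 = -0.269625.
Option 2: r to a full niece or nephew = 0.25.
Option 2: Σ r·B − C = (4·0.25·0.511) − 0.45 = 0.061.
Option 2 has the higher net inclusive-fitness payoff.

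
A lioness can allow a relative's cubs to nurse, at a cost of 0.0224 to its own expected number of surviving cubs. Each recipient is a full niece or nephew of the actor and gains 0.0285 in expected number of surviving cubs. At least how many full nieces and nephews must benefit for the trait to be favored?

r to a full niece or nephew = 0.25 (full aunt/uncle↔niece/nephew: two paths of length 3 through the shared grandparent pair: r = 2·(1/2)^3 = 1/4).
Hamilton's rule: n·r·B > C  ⇒  n > C/(r·B) = 0.0224/(0.25·0.0285) = 3.144.
The smallest integer exceeding 3.144 is 4.

4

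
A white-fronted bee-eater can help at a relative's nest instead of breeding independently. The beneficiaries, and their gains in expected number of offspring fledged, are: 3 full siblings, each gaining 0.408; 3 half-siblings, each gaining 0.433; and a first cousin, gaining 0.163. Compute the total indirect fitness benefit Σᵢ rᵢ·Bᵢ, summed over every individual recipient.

0.957125

r to a full sibling = 0.5 (full sibs share both parents — two paths of length 2: r = 2·(1/2)^2 = 1/2).
r to a half-sibling = 1/4 (half-sibs share one parent — one path of length 2: r = (1/2)^2 = 1/4).
r to a first cousin = 0.125 (first cousins share one grandparent pair — two paths of length 4: r = 2·(1/2)^4 = 1/8).
Summing one r·B term per recipient: 3·0.5·0.408 + 3·0.25·0.433 + 1·0.125·0.163 = 0.957125.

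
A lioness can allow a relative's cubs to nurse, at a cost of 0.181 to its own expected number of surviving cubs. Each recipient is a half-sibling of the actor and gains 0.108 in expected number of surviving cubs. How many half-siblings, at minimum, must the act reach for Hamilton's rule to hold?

r to a half-sibling = 1/4 (half-sibs share one parent — one path of length 2: r = (1/2)^2 = 1/4).
Hamilton's rule: n·r·B > C  ⇒  n > C/(r·B) = 0.181/(0.25·0.108) = 6.704.
The smallest integer exceeding 6.704 is 7.

7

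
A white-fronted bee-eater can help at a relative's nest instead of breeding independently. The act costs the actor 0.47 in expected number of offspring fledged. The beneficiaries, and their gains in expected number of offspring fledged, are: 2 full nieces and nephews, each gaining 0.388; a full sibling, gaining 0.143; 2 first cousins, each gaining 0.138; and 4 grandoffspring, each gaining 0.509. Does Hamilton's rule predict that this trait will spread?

Yes

Hamilton's rule: the trait is favored when the sum of r·B over every recipient exceeds the actor's cost C.
r to a full niece or nephew = 0.25 (full aunt/uncle↔niece/nephew: two paths of length 3 through the shared grandparent pair: r = 2·(1/2)^3 = 1/4).
r to a full sibling = 1/2 (full sibs share both parents — two paths of length 2: r = 2·(1/2)^2 = 1/2).
r to a first cousin = 0.125 (first cousins share one grandparent pair — two paths of length 4: r = 2·(1/2)^4 = 1/8).
r to a grandoffspring = 1/4 (two parent–offspring links: r = (1/2)^2 = 1/4).
Summing one r·B term per recipient: 2·0.25·0.388 + 1·0.5·0.143 + 2·0.125·0.138 + 4·0.25·0.509 = 0.809.
0.809 > 0.47: the indirect benefit exceeds the cost.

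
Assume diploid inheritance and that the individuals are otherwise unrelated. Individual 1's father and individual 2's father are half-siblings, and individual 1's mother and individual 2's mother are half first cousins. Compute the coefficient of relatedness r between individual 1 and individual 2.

Wright's path rule: contributions from independent ancestry routes add.
Individual 1 and individual 2 are related in two ways: half first cousins through their fathers (r = 1/16) and half second cousins through their mothers (r = 1/64).
r = 1/16 + 1/64 = 0.078125.

0.078125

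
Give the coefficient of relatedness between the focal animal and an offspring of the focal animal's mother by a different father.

Each parent–offspring link contributes a factor of 1/2, and independent paths through distinct common ancestors add.
Half-sibs share one parent — one path of length 2: r = (1/2)^2 = 1/4.

0.25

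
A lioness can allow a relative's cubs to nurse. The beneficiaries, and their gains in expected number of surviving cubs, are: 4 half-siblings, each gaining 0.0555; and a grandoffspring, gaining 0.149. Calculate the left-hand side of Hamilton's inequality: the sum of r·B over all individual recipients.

r to a half-sibling = 0.25 (half-sibs share one parent — one path of length 2: r = (1/2)^2 = 1/4).
r to a grandoffspring = 0.25 (two parent–offspring links: r = (1/2)^2 = 1/4).
Summing one r·B term per recipient: 4·0.25·0.0555 + 1·0.25·0.149 = 0.09275.

0.09275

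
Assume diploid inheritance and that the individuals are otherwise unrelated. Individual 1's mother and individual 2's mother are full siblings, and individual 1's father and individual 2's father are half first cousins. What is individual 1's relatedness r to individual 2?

Relatedness sums over independent paths through distinct common ancestors.
Individual 1 and individual 2 are related in two ways: first cousins through their mothers (r = 1/8) and half second cousins through their fathers (r = 1/64).
r = 1/8 + 1/64 = 0.140625.

0.140625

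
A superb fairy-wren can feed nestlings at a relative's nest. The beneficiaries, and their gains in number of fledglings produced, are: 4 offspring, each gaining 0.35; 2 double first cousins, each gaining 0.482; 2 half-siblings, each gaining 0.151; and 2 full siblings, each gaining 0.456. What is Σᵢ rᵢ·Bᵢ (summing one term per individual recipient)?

r to an offspring = 1/2 (one parent–offspring link: r = (1/2)^1 = 1/2).
r to a double first cousin = 0.25 (double first cousins share both grandparent pairs — four paths of length 4: r = 4·(1/2)^4 = 1/4).
r to a half-sibling = 0.25 (half-sibs share one parent — one path of length 2: r = (1/2)^2 = 1/4).
r to a full sibling = 0.5 (full sibs share both parents — two paths of length 2: r = 2·(1/2)^2 = 1/2).
Summing one r·B term per recipient: 4·0.5·0.35 + 2·0.25·0.482 + 2·0.25·0.151 + 2·0.5·0.456 = 1.4725.

1.4725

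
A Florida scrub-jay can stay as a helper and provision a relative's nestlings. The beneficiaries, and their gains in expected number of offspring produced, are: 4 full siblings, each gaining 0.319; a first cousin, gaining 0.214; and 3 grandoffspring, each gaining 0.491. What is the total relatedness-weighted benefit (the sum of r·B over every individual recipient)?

1.033

r to a full sibling = 1/2 (full sibs share both parents — two paths of length 2: r = 2·(1/2)^2 = 1/2).
r to a first cousin = 1/8 (first cousins share one grandparent pair — two paths of length 4: r = 2·(1/2)^4 = 1/8).
r to a grandoffspring = 1/4 (two parent–offspring links: r = (1/2)^2 = 1/4).
Summing one r·B term per recipient: 4·0.5·0.319 + 1·0.125·0.214 + 3·0.25·0.491 = 1.033.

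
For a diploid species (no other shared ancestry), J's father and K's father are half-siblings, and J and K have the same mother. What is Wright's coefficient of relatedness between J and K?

0.3125

Independent pedigree routes through distinct common ancestors add.
J and K are related in two ways: half first cousins through their fathers (r = 1/16) and half-sibs through their shared mother (r = 1/4).
r = 1/16 + 1/4 = 0.3125.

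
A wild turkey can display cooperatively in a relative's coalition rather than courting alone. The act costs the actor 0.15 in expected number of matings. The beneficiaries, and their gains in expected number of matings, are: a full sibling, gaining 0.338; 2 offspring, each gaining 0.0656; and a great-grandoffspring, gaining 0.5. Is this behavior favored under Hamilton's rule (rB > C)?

Yes

Hamilton's rule: the trait is favored when the sum of r·B over every recipient exceeds the actor's cost C.
r to a full sibling = 1/2 (full sibs share both parents — two paths of length 2: r = 2·(1/2)^2 = 1/2).
r to an offspring = 1/2 (one parent–offspring link: r = (1/2)^1 = 1/2).
r to a great-grandoffspring = 0.125 (three parent–offspring links: r = (1/2)^3 = 1/8).
Summing one r·B term per recipient: 1·0.5·0.338 + 2·0.5·0.0656 + 1·0.125·0.5 = 0.2971.
0.2971 > 0.15: the indirect benefit exceeds the cost.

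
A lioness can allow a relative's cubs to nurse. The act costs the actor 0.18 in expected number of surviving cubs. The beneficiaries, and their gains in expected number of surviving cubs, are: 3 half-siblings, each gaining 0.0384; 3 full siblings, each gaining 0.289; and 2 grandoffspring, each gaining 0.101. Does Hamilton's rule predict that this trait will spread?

Hamilton's rule: the trait is favored when the sum of r·B over every recipient exceeds the actor's cost C.
r to a half-sibling = 1/4 (half-sibs share one parent — one path of length 2: r = (1/2)^2 = 1/4).
r to a full sibling = 1/2 (full sibs share both parents — two paths of length 2: r = 2·(1/2)^2 = 1/2).
r to a grandoffspring = 1/4 (two parent–offspring links: r = (1/2)^2 = 1/4).
Summing one r·B term per recipient: 3·0.25·0.0384 + 3·0.5·0.289 + 2·0.25·0.101 = 0.5128.
0.5128 > 0.18: the indirect benefit exceeds the cost.

Yes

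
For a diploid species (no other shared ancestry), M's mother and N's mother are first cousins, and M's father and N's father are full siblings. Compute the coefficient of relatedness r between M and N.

0.15625

Independent pedigree routes through distinct common ancestors add.
M and N are related in two ways: second cousins through their mothers (r = 1/32) and first cousins through their fathers (r = 1/8).
r = 1/32 + 1/8 = 0.15625.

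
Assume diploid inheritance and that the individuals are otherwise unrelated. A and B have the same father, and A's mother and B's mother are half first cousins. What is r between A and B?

With two independent routes of shared ancestry, r is the sum of the two contributions.
A and B are related in two ways: half-sibs through their shared father (r = 1/4) and half second cousins through their mothers (r = 1/64).
r = 1/4 + 1/64 = 17/64 = 0.265625.

0.265625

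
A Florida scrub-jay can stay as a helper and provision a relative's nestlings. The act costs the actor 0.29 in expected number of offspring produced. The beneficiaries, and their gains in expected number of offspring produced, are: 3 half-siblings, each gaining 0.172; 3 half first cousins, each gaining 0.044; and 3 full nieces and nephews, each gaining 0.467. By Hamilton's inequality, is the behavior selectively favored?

Hamilton's rule: the trait is favored when the sum of r·B over every recipient exceeds the actor's cost C.
r to a half-sibling = 0.25 (half-sibs share one parent — one path of length 2: r = (1/2)^2 = 1/4).
r to a half first cousin = 0.0625 (half first cousins share one grandparent — one path of length 4: r = (1/2)^4 = 1/16).
r to a full niece or nephew = 0.25 (full aunt/uncle↔niece/nephew: two paths of length 3 through the shared grandparent pair: r = 2·(1/2)^3 = 1/4).
Summing one r·B term per recipient: 3·0.25·0.172 + 3·0.0625·0.044 + 3·0.25·0.467 = 0.4875.
0.4875 > 0.29: the indirect benefit exceeds the cost.

Yes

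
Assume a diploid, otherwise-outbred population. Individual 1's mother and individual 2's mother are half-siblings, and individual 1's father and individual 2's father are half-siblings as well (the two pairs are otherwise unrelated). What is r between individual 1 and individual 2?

Wright's path rule: contributions from independent ancestry routes add.
Individual 1 and individual 2 are related in two ways: half first cousins through their mothers (r = 1/16) and half first cousins through their fathers (r = 1/16).
r = 1/16 + 1/16 = 0.125.

0.125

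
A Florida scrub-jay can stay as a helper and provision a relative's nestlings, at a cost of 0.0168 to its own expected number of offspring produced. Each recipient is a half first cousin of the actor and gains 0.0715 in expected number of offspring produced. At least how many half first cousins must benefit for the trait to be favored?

r to a half first cousin = 1/16 (half first cousins share one grandparent — one path of length 4: r = (1/2)^4 = 1/16).
Hamilton's rule: n·r·B > C  ⇒  n > C/(r·B) = 0.0168/(0.0625·0.0715) = 3.759.
The smallest integer exceeding 3.759 is 4.

4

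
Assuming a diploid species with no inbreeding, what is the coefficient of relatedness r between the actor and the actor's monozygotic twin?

1

Each parent–offspring link contributes a factor of 1/2, and independent paths through distinct common ancestors add.
Monozygotic twins share every allele identical by descent: r = 1.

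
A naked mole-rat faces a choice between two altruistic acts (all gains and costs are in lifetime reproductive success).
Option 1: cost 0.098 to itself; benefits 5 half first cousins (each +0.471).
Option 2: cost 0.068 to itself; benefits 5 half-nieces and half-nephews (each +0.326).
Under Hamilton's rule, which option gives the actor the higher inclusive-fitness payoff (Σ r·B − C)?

Option 1: r to a half first cousin = 0.0625.
Option 1: Σ r·B − C = (5·0.0625·0.471) − 0.098 = 0.0491875.
Option 2: r to a half-niece or half-nephew = 0.125.
Option 2: Σ r·B − C = (5·0.125·0.326) − 0.068 = 0.13575.
Option 2 has the higher net inclusive-fitness payoff.

Option 2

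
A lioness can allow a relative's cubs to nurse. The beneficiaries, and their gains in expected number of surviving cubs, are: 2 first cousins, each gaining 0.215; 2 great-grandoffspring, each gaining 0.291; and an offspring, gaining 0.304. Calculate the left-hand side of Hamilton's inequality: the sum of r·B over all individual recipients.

0.2785

r to a first cousin = 0.125 (first cousins share one grandparent pair — two paths of length 4: r = 2·(1/2)^4 = 1/8).
r to a great-grandoffspring = 0.125 (three parent–offspring links: r = (1/2)^3 = 1/8).
r to an offspring = 0.5 (one parent–offspring link: r = (1/2)^1 = 1/2).
Summing one r·B term per recipient: 2·0.125·0.215 + 2·0.125·0.291 + 1·0.5·0.304 = 0.2785.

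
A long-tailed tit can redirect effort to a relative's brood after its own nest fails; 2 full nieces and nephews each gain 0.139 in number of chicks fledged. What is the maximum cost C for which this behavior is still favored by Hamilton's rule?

0.0695

r to a full niece or nephew = 1/4 (full aunt/uncle↔niece/nephew: two paths of length 3 through the shared grandparent pair: r = 2·(1/2)^3 = 1/4).
Hamilton's rule: n·r·B > C, so the trait is favored while C < n·r·B = 2·0.25·0.139 = 0.0695.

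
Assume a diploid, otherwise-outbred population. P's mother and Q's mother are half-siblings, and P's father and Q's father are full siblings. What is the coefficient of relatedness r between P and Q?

Independent pedigree routes through distinct common ancestors add.
P and Q are related in two ways: half first cousins through their mothers (r = 1/16) and first cousins through their fathers (r = 1/8).
r = 1/16 + 1/8 = 3/16 = 0.1875.

0.1875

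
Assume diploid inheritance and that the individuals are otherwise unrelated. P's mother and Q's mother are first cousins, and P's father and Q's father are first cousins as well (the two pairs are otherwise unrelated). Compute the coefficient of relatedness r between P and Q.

Relatedness sums over independent paths through distinct common ancestors.
P and Q are related in two ways: second cousins through their mothers (r = 1/32) and second cousins through their fathers (r = 1/32).
r = 1/32 + 1/32 = 1/16 = 0.0625.

0.0625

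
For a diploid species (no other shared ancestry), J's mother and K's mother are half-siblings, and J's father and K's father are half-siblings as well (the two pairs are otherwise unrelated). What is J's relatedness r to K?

0.125

With two independent routes of shared ancestry, r is the sum of the two contributions.
J and K are related in two ways: half first cousins through their mothers (r = 1/16) and half first cousins through their fathers (r = 1/16).
r = 1/16 + 1/16 = 0.125.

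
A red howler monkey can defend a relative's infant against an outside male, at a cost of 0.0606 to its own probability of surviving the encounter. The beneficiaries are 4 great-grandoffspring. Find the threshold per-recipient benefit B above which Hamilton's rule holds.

0.1212

r to a great-grandoffspring = 1/8 (three parent–offspring links: r = (1/2)^3 = 1/8).
Hamilton's rule with n recipients of equal r: n·r·B > C, so B > C/(n·r) = 0.0606/(4·0.125) = 0.1212.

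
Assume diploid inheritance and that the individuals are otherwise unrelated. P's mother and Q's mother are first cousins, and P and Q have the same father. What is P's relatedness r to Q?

0.28125

Relatedness sums over independent paths through distinct common ancestors.
P and Q are related in two ways: second cousins through their mothers (r = 1/32) and half-sibs through their shared father (r = 1/4).
r = 1/32 + 1/4 = 9/32 = 0.28125.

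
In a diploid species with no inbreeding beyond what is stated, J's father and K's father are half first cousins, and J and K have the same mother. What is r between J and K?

0.265625

Independent pedigree routes through distinct common ancestors add.
J and K are related in two ways: half second cousins through their fathers (r = 1/64) and half-sibs through their shared mother (r = 1/4).
r = 1/64 + 1/4 = 0.265625.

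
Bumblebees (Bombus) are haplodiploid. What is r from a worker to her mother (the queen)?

0.5

One meiotic link between diploid queen and diploid daughter: r = 1/2.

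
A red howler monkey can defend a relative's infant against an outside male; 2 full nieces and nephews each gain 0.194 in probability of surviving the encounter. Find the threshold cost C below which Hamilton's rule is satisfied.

0.097

r to a full niece or nephew = 1/4 (full aunt/uncle↔niece/nephew: two paths of length 3 through the shared grandparent pair: r = 2·(1/2)^3 = 1/4).
Hamilton's rule: n·r·B > C, so the trait is favored while C < n·r·B = 2·0.25·0.194 = 0.097.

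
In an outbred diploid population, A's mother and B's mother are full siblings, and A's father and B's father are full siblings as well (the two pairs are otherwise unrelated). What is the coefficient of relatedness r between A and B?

Relatedness sums over independent paths through distinct common ancestors.
A and B are related in two ways: first cousins through their mothers (r = 1/8) and first cousins through their fathers (r = 1/8) — i.e. double first cousins.
r = 1/8 + 1/8 = 0.25.

0.25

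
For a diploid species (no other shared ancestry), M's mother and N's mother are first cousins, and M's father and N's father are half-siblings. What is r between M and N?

0.09375

Wright's path rule: contributions from independent ancestry routes add.
M and N are related in two ways: second cousins through their mothers (r = 1/32) and half first cousins through their fathers (r = 1/16).
r = 1/32 + 1/16 = 0.09375.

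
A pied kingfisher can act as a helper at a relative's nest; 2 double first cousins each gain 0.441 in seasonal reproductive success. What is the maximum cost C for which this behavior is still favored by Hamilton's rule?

0.2205

r to a double first cousin = 1/4 (double first cousins share both grandparent pairs — four paths of length 4: r = 4·(1/2)^4 = 1/4).
Hamilton's rule: n·r·B > C, so the trait is favored while C < n·r·B = 2·0.25·0.441 = 0.2205.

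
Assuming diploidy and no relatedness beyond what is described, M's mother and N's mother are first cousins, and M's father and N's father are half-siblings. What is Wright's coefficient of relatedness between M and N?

0.09375

Wright's path rule: contributions from independent ancestry routes add.
M and N are related in two ways: second cousins through their mothers (r = 1/32) and half first cousins through their fathers (r = 1/16).
r = 1/32 + 1/16 = 3/32 = 0.09375.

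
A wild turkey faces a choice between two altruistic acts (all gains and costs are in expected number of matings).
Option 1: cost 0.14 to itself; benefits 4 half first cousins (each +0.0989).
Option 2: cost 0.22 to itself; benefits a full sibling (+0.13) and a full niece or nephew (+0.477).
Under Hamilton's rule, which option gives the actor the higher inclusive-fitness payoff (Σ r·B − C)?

Option 2

Option 1: r to a half first cousin = 0.0625.
Option 1: Σ r·B − C = (4·0.0625·0.0989) − 0.14 = -0.115275.
Option 2: r to a full sibling = 0.5.
Option 2: r to a full niece or nephew = 0.25.
Option 2: Σ r·B − C = (1·0.5·0.13 + 1·0.25·0.477) − 0.22 = -0.03575.
Option 2 has the higher net inclusive-fitness payoff.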